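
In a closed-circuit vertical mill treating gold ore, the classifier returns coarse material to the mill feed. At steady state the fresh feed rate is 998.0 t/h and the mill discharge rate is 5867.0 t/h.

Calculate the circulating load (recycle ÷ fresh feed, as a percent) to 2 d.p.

CL = 487.88 %

M = F + R at steady state, so:
R = M − F = 5867.0 − 998.0 = 4869.0 t/h
CL = 100·R/F = 100·4869.0/998.0 = 487.88 %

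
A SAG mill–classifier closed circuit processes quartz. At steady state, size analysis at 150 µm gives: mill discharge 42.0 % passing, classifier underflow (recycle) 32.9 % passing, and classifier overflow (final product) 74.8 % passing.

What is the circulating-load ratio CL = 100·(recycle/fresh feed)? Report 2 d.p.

CL = 360.44 %

Two-product formula at 150 µm:
(1+r)d = ru + o → r = (o−d)/(d−u)
r = (74.8 − 42.0)/(42.0 − 32.9) = 32.8/9.1 = 3.6044
CL = 100·r = 360.44 %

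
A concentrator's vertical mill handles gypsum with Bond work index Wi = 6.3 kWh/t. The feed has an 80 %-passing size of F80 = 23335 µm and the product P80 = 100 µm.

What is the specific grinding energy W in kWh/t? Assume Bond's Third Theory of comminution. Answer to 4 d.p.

Bond:  W = 10 Wi (1/√P − 1/√F)
1/√100 = 0.100000;  1/√23335 = 0.006546
W = 10·6.3·(0.100000 − 0.006546) = 5.8876 kWh/t

W = 5.8876 kWh/t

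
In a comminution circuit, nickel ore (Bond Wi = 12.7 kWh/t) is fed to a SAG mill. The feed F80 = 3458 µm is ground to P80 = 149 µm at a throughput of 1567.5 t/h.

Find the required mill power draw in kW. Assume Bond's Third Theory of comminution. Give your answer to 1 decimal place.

W = 10 Wi (P80^-0.5 − F80^-0.5)
W = 10·12.7·(1/√149 − 1/√3458) = 10·12.7·(0.064918) = 8.2446 kWh/t
P = W·T = 8.2446·1567.5 = 12923.3 kW

P = 12923.3 kW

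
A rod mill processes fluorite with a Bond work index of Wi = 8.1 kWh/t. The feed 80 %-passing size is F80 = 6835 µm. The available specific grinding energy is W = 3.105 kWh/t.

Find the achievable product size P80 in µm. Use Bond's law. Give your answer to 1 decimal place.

P80 = 393.2 µm

W = 10·Wi·[P80^(−½) − F80^(−½)]
1/√P80 = 1/√F80 + W/(10·Wi)
  = 3.1050/(10·8.1) + 1/√6835 = 0.038333 + 0.012096 = 0.050429
P80 = (1/0.050429)² = 19.8298² = 393.22 µm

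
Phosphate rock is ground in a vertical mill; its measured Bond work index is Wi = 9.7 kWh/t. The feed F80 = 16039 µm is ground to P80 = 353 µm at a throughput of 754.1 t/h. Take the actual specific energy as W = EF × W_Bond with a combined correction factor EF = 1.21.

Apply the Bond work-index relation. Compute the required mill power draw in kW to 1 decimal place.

W_Bond = 10·Wi·(1/√P₈₀ − 1/√F₈₀)
W = 10·9.7·(1/√353 − 1/√16039) = 10·9.7·(0.045329) = 4.3969 kWh/t
Apply correction: 4.3969 × 1.21 = 5.3202 kWh/t
Mill draw = 5.3202 × 754.1 = 4012.0 kW

P = 4012.0 kW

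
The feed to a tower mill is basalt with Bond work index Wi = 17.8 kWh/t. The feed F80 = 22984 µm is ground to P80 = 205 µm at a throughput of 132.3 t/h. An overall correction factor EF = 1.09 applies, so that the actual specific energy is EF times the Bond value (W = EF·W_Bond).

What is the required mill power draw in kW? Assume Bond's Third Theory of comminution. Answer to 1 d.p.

W = 10·Wi·(P80^(-½) − F80^(-½))
W = 10·17.8·(1/√205 − 1/√22984) = 10·17.8·(0.063247) = 11.2580 kWh/t
Corrected W = EF·W_Bond = 1.09·11.2580 = 12.2712 kWh/t
Mill draw = 12.2712 × 132.3 = 1623.5 kW

P = 1623.5 kW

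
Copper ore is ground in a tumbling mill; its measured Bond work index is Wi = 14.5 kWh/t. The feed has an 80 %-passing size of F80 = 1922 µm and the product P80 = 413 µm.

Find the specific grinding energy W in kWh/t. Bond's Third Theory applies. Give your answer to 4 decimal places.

Bond:  W = 10 Wi (1/√P − 1/√F)
1/√413 = 0.049207;  1/√1922 = 0.022810
W = 10·14.5·(0.049207 − 0.022810) = 3.8275 kWh/t

W = 3.8275 kWh/t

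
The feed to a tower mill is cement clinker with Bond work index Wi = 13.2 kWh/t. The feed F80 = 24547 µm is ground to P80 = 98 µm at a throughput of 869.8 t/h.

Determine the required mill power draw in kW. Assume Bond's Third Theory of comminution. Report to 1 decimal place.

P = 10865.1 kW

Bond:  W = 10 Wi (1/√P − 1/√F)
W = 10·13.2·(1/√98 − 1/√24547) = 10·13.2·(0.094633) = 12.4915 kWh/t
P_mill = W·ṁ = 12.4915·869.8 = 10865.1 kW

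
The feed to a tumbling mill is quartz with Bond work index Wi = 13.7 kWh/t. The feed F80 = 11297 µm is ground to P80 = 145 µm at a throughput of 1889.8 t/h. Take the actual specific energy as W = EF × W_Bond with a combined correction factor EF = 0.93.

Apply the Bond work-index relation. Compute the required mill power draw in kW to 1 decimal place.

Bond:  W = 10 Wi (1/√P − 1/√F)
W = 10·13.7·(1/√145 − 1/√11297) = 10·13.7·(0.073637) = 10.0883 kWh/t
With EF = 0.93: W = 10.0883·0.93 = 9.3821 kWh/t
Mill draw = 9.3821 × 1889.8 = 17730.3 kW

P = 17730.3 kW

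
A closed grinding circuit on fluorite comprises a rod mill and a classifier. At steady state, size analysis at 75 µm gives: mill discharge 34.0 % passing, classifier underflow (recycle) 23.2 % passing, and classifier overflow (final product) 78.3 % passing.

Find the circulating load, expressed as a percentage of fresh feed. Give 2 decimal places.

Classifier node, passing 75 µm:
(1+r)d = ru + o → r = (o−d)/(d−u)
r = (78.3 − 34.0)/(34.0 − 23.2) = 44.3/10.8 = 4.1019
CL = 100·r = 410.19 %

CL = 410.19 %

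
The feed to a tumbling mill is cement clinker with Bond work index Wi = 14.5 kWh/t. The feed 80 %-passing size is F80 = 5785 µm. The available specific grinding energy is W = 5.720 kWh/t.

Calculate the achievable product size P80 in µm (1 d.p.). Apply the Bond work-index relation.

W = 10·Wi·[P80^(−½) − F80^(−½)]
P80^(−½) = W/(10 Wi) + F80^(−½)
  = 5.7200/(10·14.5) + 1/√5785 = 0.039448 + 0.013148 = 0.052596
P80 = (1/0.052596)² = 19.0129² = 361.49 µm

P80 = 361.5 µm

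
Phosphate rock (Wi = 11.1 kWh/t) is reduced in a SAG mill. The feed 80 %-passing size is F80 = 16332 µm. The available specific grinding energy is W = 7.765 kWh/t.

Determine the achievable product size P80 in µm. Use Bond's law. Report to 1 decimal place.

W_Bond = 10·Wi·(1/√P₈₀ − 1/√F₈₀)
P80^(−½) = W/(10 Wi) + F80^(−½)
  = 7.7650/(10·11.1) + 1/√16332 = 0.069955 + 0.007825 = 0.077780
P80 = (1/0.077780)² = 12.8568² = 165.30 µm

P80 = 165.3 µm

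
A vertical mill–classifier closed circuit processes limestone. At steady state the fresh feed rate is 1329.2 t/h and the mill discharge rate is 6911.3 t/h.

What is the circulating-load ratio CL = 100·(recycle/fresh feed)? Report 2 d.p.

Steady state: M = F + R.
R = M − F = 6911.3 − 1329.2 = 5582.1 t/h
CL = 100·R/F = 100·5582.1/1329.2 = 419.96 %

CL = 419.96 %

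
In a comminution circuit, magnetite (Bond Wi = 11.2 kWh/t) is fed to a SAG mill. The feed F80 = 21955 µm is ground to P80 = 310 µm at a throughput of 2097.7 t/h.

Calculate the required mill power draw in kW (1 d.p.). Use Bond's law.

Bond:  W = 10 Wi (1/√P − 1/√F)
W = 10·11.2·(1/√310 − 1/√21955) = 10·11.2·(0.050047) = 5.6053 kWh/t
P_mill = W·ṁ = 5.6053·2097.7 = 11758.2 kW

P = 11758.2 kW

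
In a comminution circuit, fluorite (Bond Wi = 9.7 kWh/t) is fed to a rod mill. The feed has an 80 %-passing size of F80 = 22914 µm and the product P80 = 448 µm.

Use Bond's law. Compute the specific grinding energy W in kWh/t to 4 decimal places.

W = 10 Wi / √P80 − 10 Wi / √F80
1/√448 = 0.047246;  1/√22914 = 0.006606
W = 10·9.7·(0.047246 − 0.006606) = 3.9420 kWh/t

W = 3.9420 kWh/t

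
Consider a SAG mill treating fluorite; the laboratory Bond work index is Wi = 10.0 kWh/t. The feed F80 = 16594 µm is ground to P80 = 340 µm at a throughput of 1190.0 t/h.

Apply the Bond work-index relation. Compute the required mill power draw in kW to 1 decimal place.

W = 10·Wi·(P80^(-½) − F80^(-½))
W = 10·10.0·(1/√340 − 1/√16594) = 10·10.0·(0.046470) = 4.6470 kWh/t
P = W·T = 4.6470·1190.0 = 5529.9 kW

P = 5529.9 kW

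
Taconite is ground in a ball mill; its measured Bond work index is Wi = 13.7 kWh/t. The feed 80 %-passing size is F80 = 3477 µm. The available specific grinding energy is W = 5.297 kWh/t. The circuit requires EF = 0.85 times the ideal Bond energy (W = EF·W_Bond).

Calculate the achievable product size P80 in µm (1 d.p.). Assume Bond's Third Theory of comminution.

W = 10 Wi / √P80 − 10 Wi / √F80
W_Bond = W / EF = 5.297 / 0.85 = 6.2318 kWh/t
P80^-0.5 = F80^-0.5 + W_Bond/(10 Wi)
  = 6.2318/(10·13.7) + 1/√3477 = 0.045487 + 0.016959 = 0.062446
P80 = (1/0.062446)² = 16.0138² = 256.44 µm

P80 = 256.4 µm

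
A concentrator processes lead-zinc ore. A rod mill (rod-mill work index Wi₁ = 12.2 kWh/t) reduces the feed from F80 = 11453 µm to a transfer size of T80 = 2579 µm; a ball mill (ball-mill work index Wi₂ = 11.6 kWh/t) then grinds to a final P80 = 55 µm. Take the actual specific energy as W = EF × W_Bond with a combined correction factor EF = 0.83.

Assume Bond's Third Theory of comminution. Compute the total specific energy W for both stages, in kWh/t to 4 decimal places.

W = 12.1343 kWh/t

Bond: W = 10·Wi·(1/√P80 − 1/√F80)
Stage 1 (11453→2579 µm, Wi₁=12.2): W₁ = 10·12.2·(0.019691 − 0.009344) = 1.2624 kWh/t
Stage 2 (2579→55 µm, Wi₂=11.6): W₂ = 10·11.6·(0.134840 − 0.019691) = 13.3572 kWh/t
W = W₁ + W₂ = 1.2624 + 13.3572 = 14.6196 kWh/t
With EF = 0.83: W = 14.6196·0.83 = 12.1343 kWh/t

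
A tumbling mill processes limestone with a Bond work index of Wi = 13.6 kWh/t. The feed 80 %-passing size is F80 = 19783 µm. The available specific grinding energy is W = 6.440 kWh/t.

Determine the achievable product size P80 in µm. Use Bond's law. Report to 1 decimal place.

P80 = 337.1 µm

W = 10·Wi·[P80^(−½) − F80^(−½)]
⇒ 1/√P80 = W/(10 Wi) + 1/√F80
  = 6.4400/(10·13.6) + 1/√19783 = 0.047353 + 0.007110 = 0.054463
P80 = (1/0.054463)² = 18.3612² = 337.13 µm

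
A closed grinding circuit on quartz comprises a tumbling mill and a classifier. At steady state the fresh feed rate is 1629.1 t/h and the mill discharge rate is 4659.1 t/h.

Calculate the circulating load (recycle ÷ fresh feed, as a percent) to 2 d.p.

Mill node: discharge = fresh + recycle.
R = M − F = 4659.1 − 1629.1 = 3030.0 t/h
CL = 100·R/F = 100·3030.0/1629.1 = 185.99 %

CL = 185.99 %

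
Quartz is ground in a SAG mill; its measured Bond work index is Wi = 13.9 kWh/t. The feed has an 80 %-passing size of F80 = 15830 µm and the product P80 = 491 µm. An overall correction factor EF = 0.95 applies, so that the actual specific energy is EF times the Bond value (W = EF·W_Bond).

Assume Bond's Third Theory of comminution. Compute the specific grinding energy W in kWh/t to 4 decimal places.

W = 10 Wi / √P80 − 10 Wi / √F80
1/√491 = 0.045129;  1/√15830 = 0.007948
W = 10·13.9·(0.045129 − 0.007948) = 5.1682 kWh/t
Corrected W = EF·W_Bond = 0.95·5.1682 = 4.9098 kWh/t

W = 4.9098 kWh/t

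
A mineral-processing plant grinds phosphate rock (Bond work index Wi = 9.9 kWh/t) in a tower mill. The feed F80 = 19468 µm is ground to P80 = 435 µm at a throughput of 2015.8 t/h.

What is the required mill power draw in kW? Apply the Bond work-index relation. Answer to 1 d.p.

P = 8138.1 kW

W_Bond = 10·Wi·(1/√P₈₀ − 1/√F₈₀)
W = 10·9.9·(1/√435 − 1/√19468) = 10·9.9·(0.040779) = 4.0372 kWh/t
P_mill = W·ṁ = 4.0372·2015.8 = 8138.1 kW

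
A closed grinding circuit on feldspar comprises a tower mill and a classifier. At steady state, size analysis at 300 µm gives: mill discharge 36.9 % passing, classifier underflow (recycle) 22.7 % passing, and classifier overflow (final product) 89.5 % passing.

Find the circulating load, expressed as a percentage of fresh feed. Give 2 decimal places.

CL = 370.42 %

Mass balance on the −300 µm fraction:
(1+r)d = ru + o → r = (o−d)/(d−u)
r = (89.5 − 36.9)/(36.9 − 22.7) = 52.6/14.2 = 3.7042
CL = 100·r = 370.42 %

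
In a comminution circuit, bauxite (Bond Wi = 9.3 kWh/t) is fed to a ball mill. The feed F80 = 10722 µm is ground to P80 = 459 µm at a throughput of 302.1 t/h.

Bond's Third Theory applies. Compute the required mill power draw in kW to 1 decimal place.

P = 1040.0 kW

Bond: W = 10·Wi·(1/√P80 − 1/√F80)
W = 10·9.3·(1/√459 − 1/√10722) = 10·9.3·(0.037019) = 3.4427 kWh/t
P = W·T = 3.4427·302.1 = 1040.0 kW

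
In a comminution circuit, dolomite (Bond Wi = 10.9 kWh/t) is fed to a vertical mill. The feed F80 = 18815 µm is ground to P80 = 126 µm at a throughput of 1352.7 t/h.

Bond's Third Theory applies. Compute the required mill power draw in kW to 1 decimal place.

Bond:  W = 10 Wi (1/√P − 1/√F)
W = 10·10.9·(1/√126 − 1/√18815) = 10·10.9·(0.081797) = 8.9158 kWh/t
Power = W × throughput = 8.9158 kWh/t × 1352.7 t/h = 12060.5 kW

P = 12060.5 kW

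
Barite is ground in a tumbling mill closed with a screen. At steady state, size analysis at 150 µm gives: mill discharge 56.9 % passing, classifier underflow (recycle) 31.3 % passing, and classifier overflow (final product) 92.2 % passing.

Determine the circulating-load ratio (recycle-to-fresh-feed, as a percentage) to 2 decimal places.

Two-product formula at 150 µm:
Fd + Rd = Ru + Fo ⇒ R/F = (o−d)/(d−u)
r = (92.2 − 56.9)/(56.9 − 31.3) = 35.3/25.6 = 1.3789
CL = 100·r = 137.89 %

CL = 137.89 %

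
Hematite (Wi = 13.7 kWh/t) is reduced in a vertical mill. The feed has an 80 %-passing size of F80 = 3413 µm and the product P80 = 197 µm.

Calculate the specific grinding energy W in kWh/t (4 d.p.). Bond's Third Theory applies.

W = 7.4158 kWh/t

W = 10 Wi (P80^-0.5 − F80^-0.5)
1/√197 = 0.071247;  1/√3413 = 0.017117
W = 10·13.7·(0.071247 − 0.017117) = 7.4158 kWh/t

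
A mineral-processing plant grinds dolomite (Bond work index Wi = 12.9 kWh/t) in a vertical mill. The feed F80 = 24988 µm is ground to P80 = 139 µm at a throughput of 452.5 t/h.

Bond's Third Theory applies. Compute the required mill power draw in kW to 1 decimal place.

W_Bond = 10·Wi·(1/√P₈₀ − 1/√F₈₀)
W = 10·12.9·(1/√139 − 1/√24988) = 10·12.9·(0.078493) = 10.1256 kWh/t
P_mill = W·ṁ = 10.1256·452.5 = 4581.8 kW

P = 4581.8 kW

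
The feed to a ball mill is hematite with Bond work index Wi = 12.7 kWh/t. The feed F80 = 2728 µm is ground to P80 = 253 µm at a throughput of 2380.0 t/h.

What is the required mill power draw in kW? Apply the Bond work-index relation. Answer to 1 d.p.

Bond:  W = 10 Wi (1/√P − 1/√F)
W = 10·12.7·(1/√253 − 1/√2728) = 10·12.7·(0.043723) = 5.5529 kWh/t
P_mill = W·ṁ = 5.5529·2380.0 = 13215.9 kW

P = 13215.9 kW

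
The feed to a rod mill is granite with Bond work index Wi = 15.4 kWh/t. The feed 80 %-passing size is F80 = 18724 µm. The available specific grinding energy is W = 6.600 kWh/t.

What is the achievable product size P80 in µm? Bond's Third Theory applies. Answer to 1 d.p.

P80 = 397.4 µm

Bond:  W = 10 Wi (1/√P − 1/√F)
P80^(−½) = W/(10 Wi) + F80^(−½)
  = 6.6000/(10·15.4) + 1/√18724 = 0.042857 + 0.007308 = 0.050165
P80 = (1/0.050165)² = 19.9341² = 397.37 µm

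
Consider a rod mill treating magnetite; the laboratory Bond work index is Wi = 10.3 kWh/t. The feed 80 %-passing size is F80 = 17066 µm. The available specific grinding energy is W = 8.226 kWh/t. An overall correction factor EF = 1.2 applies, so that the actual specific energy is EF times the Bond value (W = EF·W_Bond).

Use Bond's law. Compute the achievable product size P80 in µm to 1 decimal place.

P80 = 181.6 µm

W = 10 Wi / √P80 − 10 Wi / √F80
W_Bond = W / EF = 8.226 / 1.2 = 6.8550 kWh/t
⇒ 1/√P80 = W_Bond/(10 Wi) + 1/√F80
  = 6.8550/(10·10.3) + 1/√17066 = 0.066553 + 0.007655 = 0.074208
P80 = (1/0.074208)² = 13.4756² = 181.59 µm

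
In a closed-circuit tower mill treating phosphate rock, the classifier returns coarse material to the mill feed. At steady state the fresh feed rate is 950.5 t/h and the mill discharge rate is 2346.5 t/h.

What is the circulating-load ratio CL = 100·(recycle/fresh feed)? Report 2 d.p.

CL = 146.87 %

Mill node: discharge = fresh + recycle.
R = M − F = 2346.5 − 950.5 = 1396.0 t/h
CL = 100·R/F = 100·1396.0/950.5 = 146.87 %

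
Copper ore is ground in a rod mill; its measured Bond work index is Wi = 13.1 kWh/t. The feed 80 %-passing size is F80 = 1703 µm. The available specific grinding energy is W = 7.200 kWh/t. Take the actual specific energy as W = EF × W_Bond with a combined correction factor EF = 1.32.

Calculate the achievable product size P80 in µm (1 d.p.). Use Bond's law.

P80 = 230.5 µm

W = 10 Wi (P80^-0.5 − F80^-0.5)
W_Bond = W / EF = 7.200 / 1.32 = 5.4545 kWh/t
⇒ 1/√P80 = W_Bond/(10 Wi) + 1/√F80
  = 5.4545/(10·13.1) + 1/√1703 = 0.041638 + 0.024232 = 0.065870
P80 = (1/0.065870)² = 15.1814² = 230.48 µm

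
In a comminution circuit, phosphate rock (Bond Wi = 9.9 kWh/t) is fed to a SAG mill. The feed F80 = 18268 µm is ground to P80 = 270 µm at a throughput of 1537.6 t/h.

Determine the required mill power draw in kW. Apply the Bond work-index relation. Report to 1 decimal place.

Bond:  W = 10 Wi (1/√P − 1/√F)
W = 10·9.9·(1/√270 − 1/√18268) = 10·9.9·(0.053459) = 5.2925 kWh/t
Mill draw = 5.2925 × 1537.6 = 8137.7 kW

P = 8137.7 kW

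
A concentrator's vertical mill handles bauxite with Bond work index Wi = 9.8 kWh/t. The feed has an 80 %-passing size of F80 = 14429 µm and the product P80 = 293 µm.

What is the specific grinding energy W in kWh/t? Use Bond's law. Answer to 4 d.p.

Bond:  W = 10 Wi (1/√P − 1/√F)
1/√293 = 0.058421;  1/√14429 = 0.008325
W = 10·9.8·(0.058421 − 0.008325) = 4.9094 kWh/t

W = 4.9094 kWh/t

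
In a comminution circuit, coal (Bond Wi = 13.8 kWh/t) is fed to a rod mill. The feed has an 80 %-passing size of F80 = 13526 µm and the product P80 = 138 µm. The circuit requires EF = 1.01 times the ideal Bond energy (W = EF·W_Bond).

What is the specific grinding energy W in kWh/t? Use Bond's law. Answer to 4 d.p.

W = 10.6664 kWh/t

Bond:  W = 10 Wi (1/√P − 1/√F)
1/√138 = 0.085126;  1/√13526 = 0.008598
W = 10·13.8·(0.085126 − 0.008598) = 10.5608 kWh/t
W_actual = 1.01 × 10.5608 = 10.6664 kWh/t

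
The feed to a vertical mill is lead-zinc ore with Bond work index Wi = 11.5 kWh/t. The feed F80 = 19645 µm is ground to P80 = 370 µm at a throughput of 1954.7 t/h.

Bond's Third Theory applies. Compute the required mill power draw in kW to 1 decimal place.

P = 10082.5 kW

Bond:  W = 10 Wi (1/√P − 1/√F)
W = 10·11.5·(1/√370 − 1/√19645) = 10·11.5·(0.044853) = 5.1581 kWh/t
Mill draw = 5.1581 × 1954.7 = 10082.5 kW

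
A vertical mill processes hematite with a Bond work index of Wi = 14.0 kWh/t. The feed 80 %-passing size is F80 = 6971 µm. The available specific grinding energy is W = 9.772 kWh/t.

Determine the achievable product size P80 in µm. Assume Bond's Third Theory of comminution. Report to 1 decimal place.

P80 = 149.5 µm

W = 10 Wi (P80^-0.5 − F80^-0.5)
P80^-0.5 = F80^-0.5 + W/(10 Wi)
  = 9.7720/(10·14.0) + 1/√6971 = 0.069800 + 0.011977 = 0.081777
P80 = (1/0.081777)² = 12.2284² = 149.53 µm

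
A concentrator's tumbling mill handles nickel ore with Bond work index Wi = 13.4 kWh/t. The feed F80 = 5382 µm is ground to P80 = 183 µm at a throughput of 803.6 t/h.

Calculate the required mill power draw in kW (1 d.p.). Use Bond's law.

W = 10 Wi / √P80 − 10 Wi / √F80
W = 10·13.4·(1/√183 − 1/√5382) = 10·13.4·(0.060291) = 8.0790 kWh/t
P = W·T = 8.0790·803.6 = 6492.3 kW

P = 6492.3 kW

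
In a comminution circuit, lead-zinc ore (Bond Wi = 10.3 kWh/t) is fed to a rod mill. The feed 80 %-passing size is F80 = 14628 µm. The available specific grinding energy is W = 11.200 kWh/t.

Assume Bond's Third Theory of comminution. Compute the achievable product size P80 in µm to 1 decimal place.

W = 10·Wi·(P80^(-½) − F80^(-½))
⇒ 1/√P80 = W/(10·Wi) + 1/√F80
  = 11.2000/(10·10.3) + 1/√14628 = 0.108738 + 0.008268 = 0.117006
P80 = (1/0.117006)² = 8.5466² = 73.04 µm

P80 = 73.0 µm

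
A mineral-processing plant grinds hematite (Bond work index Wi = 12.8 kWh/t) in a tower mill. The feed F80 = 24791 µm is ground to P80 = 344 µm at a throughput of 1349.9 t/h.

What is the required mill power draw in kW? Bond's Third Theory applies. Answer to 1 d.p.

P = 8218.7 kW

W = 10 Wi (P80^-0.5 − F80^-0.5)
W = 10·12.8·(1/√344 − 1/√24791) = 10·12.8·(0.047565) = 6.0883 kWh/t
Power = W × throughput = 6.0883 kWh/t × 1349.9 t/h = 8218.7 kW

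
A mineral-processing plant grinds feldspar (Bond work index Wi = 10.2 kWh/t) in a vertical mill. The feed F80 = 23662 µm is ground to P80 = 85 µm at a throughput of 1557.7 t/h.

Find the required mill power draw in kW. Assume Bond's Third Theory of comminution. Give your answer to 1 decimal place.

P = 16200.6 kW

Bond: W = 10·Wi·(1/√P80 − 1/√F80)
W = 10·10.2·(1/√85 − 1/√23662) = 10·10.2·(0.101964) = 10.4004 kWh/t
Power = W × throughput = 10.4004 kWh/t × 1557.7 t/h = 16200.6 kW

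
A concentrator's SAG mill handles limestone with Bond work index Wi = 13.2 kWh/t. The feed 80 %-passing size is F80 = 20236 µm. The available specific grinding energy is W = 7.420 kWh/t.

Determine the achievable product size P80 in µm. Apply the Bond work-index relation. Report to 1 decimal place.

P80 = 250.0 µm

W = 10 Wi (P80^-0.5 − F80^-0.5)
P80^(−½) = W/(10 Wi) + F80^(−½)
  = 7.4200/(10·13.2) + 1/√20236 = 0.056212 + 0.007030 = 0.063242
P80 = (1/0.063242)² = 15.8123² = 250.03 µm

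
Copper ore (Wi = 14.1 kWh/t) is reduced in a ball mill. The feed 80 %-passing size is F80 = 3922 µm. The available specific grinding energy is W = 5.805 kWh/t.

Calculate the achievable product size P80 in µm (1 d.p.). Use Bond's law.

W_Bond = 10·Wi·(1/√P₈₀ − 1/√F₈₀)
1/√P80 = 1/√F80 + W/(10·Wi)
  = 5.8050/(10·14.1) + 1/√3922 = 0.041170 + 0.015968 = 0.057138
P80 = (1/0.057138)² = 17.5015² = 306.30 µm

P80 = 306.3 µm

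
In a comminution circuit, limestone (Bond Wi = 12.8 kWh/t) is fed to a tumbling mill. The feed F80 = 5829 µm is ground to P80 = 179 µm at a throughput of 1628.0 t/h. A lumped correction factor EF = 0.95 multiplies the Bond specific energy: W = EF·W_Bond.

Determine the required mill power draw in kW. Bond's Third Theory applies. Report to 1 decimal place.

Bond:  W = 10 Wi (1/√P − 1/√F)
W = 10·12.8·(1/√179 − 1/√5829) = 10·12.8·(0.061646) = 7.8906 kWh/t
With EF = 0.95: W = 7.8906·0.95 = 7.4961 kWh/t
P = W·T = 7.4961·1628.0 = 12203.7 kW

P = 12203.7 kW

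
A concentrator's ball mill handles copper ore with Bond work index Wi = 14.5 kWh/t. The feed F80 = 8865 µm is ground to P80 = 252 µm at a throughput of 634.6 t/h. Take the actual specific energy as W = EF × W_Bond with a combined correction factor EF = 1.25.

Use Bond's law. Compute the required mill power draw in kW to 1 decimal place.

P = 6024.0 kW

W = 10·Wi·(P80^(-½) − F80^(-½))
W = 10·14.5·(1/√252 − 1/√8865) = 10·14.5·(0.052373) = 7.5941 kWh/t
Apply correction: 7.5941 × 1.25 = 9.4926 kWh/t
P = W·T = 9.4926·634.6 = 6024.0 kW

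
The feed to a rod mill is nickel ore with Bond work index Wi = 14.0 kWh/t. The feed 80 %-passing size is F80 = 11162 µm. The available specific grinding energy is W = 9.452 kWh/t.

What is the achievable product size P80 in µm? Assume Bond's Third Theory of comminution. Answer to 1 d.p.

P80 = 168.8 µm

W = 10 Wi (1/√P80 − 1/√F80)  [Bond]
⇒ 1/√P80 = W/(10 Wi) + 1/√F80
  = 9.4520/(10·14.0) + 1/√11162 = 0.067514 + 0.009465 = 0.076979
P80 = (1/0.076979)² = 12.9905² = 168.75 µm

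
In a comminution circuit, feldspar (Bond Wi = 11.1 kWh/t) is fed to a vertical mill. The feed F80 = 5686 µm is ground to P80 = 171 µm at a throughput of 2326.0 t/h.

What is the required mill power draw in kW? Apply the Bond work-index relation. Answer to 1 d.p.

Bond:  W = 10 Wi (1/√P − 1/√F)
W = 10·11.1·(1/√171 − 1/√5686) = 10·11.1·(0.063210) = 7.0163 kWh/t
Power = W × throughput = 7.0163 kWh/t × 2326.0 t/h = 16320.0 kW

P = 16320.0 kW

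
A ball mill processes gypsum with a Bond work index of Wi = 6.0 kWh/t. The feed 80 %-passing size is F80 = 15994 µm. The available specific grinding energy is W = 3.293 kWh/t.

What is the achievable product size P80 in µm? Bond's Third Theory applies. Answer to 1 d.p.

P80 = 253.6 µm

W = 10 Wi / √P80 − 10 Wi / √F80
P80^(−½) = W/(10 Wi) + F80^(−½)
  = 3.2930/(10·6.0) + 1/√15994 = 0.054883 + 0.007907 = 0.062791
P80 = (1/0.062791)² = 15.9260² = 253.64 µm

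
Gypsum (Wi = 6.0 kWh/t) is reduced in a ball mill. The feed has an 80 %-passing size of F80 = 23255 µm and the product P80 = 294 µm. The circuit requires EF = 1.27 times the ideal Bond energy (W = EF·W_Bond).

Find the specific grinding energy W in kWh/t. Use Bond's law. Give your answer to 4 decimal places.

W = 10·Wi·(P80^(-½) − F80^(-½))
1/√294 = 0.058321;  1/√23255 = 0.006558
W = 10·6.0·(0.058321 − 0.006558) = 3.1058 kWh/t
Corrected W = EF·W_Bond = 1.27·3.1058 = 3.9444 kWh/t

W = 3.9444 kWh/t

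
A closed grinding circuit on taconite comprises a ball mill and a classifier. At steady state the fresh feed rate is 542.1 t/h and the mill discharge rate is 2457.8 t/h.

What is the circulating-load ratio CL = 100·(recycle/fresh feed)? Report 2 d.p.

CL = 353.38 %

M = F + R at steady state, so:
R = M − F = 2457.8 − 542.1 = 1915.7 t/h
CL = 100·R/F = 100·1915.7/542.1 = 353.38 %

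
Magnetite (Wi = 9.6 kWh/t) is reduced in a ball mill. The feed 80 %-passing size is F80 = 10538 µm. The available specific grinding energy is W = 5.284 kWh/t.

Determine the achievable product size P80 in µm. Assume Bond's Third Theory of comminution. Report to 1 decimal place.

P80 = 238.3 µm

W = 10 Wi / √P80 − 10 Wi / √F80
1/√P80 = 1/√F80 + W/(10·Wi)
  = 5.2840/(10·9.6) + 1/√10538 = 0.055042 + 0.009741 = 0.064783
P80 = (1/0.064783)² = 15.4361² = 238.27 µm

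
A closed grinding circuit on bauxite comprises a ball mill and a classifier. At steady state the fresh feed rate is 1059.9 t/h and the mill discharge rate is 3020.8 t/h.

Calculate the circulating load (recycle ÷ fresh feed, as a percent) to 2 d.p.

Discharge = new feed + return, hence
R = M − F = 3020.8 − 1059.9 = 1960.9 t/h
CL = 100·R/F = 100·1960.9/1059.9 = 185.01 %

CL = 185.01 %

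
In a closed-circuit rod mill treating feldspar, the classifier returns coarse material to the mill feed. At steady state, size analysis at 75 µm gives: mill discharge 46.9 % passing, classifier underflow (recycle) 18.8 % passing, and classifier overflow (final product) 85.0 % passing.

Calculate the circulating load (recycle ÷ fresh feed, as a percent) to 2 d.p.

CL = 135.59 %

Mass balance on the −75 µm fraction:
(1+r)·d = r·u + o ⇒ r = (o−d)/(d−u)
r = (85.0 − 46.9)/(46.9 − 18.8) = 38.1/28.1 = 1.3559
CL = 100·r = 135.59 %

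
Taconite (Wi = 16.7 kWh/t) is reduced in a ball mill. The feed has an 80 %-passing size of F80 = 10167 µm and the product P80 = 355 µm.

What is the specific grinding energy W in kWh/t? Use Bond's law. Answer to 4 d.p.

W = 7.2072 kWh/t

W = 10·Wi·[P80^(−½) − F80^(−½)]
1/√355 = 0.053074;  1/√10167 = 0.009918
W = 10·16.7·(0.053074 − 0.009918) = 7.2072 kWh/t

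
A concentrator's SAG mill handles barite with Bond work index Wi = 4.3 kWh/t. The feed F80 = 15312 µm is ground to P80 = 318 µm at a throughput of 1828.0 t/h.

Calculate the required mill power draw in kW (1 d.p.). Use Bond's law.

Bond: W = 10·Wi·(1/√P80 − 1/√F80)
W = 10·4.3·(1/√318 − 1/√15312) = 10·4.3·(0.047996) = 2.0638 kWh/t
P_mill = W·ṁ = 2.0638·1828.0 = 3772.7 kW

P = 3772.7 kW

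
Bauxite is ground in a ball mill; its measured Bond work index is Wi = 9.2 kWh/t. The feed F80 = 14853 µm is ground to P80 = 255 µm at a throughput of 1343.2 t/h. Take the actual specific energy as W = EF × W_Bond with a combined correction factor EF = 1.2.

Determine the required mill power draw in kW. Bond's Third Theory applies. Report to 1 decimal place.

W = 10 Wi / √P80 − 10 Wi / √F80
W = 10·9.2·(1/√255 − 1/√14853) = 10·9.2·(0.054417) = 5.0064 kWh/t
Apply correction: 5.0064 × 1.2 = 6.0077 kWh/t
Power = W × throughput = 6.0077 kWh/t × 1343.2 t/h = 8069.5 kW

P = 8069.5 kW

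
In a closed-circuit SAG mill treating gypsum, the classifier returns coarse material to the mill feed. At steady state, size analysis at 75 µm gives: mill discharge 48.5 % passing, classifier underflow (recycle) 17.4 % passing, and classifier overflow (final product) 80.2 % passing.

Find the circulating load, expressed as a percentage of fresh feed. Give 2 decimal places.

Balance %-passing 75 µm (r = R/F):
Fd + Rd = Ru + Fo ⇒ R/F = (o−d)/(d−u)
r = (80.2 − 48.5)/(48.5 − 17.4) = 31.7/31.1 = 1.0193
CL = 100·r = 101.93 %

CL = 101.93 %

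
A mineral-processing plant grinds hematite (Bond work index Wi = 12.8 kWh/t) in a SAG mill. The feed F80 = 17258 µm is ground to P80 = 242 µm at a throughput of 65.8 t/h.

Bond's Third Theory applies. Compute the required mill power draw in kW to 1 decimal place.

Bond: W = 10·Wi·(1/√P80 − 1/√F80)
W = 10·12.8·(1/√242 − 1/√17258) = 10·12.8·(0.056670) = 7.2538 kWh/t
Power = W × throughput = 7.2538 kWh/t × 65.8 t/h = 477.3 kW

P = 477.3 kW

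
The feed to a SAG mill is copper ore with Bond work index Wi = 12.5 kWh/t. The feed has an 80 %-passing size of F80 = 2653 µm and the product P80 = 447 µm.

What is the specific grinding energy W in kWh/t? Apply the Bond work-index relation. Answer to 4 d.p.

Bond:  W = 10 Wi (1/√P − 1/√F)
1/√447 = 0.047298;  1/√2653 = 0.019415
W = 10·12.5·(0.047298 − 0.019415) = 3.4855 kWh/t

W = 3.4855 kWh/t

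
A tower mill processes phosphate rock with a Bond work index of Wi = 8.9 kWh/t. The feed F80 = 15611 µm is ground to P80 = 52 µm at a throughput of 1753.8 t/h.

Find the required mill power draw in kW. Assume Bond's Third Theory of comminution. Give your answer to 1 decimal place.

W = 10 Wi (1/√P80 − 1/√F80)  [Bond]
W = 10·8.9·(1/√52 − 1/√15611) = 10·8.9·(0.130671) = 11.6298 kWh/t
Mill draw = 11.6298 × 1753.8 = 20396.3 kW

P = 20396.3 kW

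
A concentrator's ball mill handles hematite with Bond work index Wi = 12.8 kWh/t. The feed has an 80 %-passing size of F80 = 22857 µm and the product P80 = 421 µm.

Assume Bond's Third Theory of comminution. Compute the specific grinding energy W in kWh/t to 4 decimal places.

W = 5.3917 kWh/t

Bond:  W = 10 Wi (1/√P − 1/√F)
1/√421 = 0.048737;  1/√22857 = 0.006614
W = 10·12.8·(0.048737 − 0.006614) = 5.3917 kWh/t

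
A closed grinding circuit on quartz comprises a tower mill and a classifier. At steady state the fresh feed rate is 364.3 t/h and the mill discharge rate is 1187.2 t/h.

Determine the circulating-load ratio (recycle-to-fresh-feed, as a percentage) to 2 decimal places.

CL = 225.89 %

Steady state: M = F + R.
R = M − F = 1187.2 − 364.3 = 822.9 t/h
CL = 100·R/F = 100·822.9/364.3 = 225.89 %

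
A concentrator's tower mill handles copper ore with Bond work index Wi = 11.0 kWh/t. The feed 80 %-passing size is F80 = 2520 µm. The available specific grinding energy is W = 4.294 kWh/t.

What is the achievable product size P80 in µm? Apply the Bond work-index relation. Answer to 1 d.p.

W_Bond = 10·Wi·(1/√P₈₀ − 1/√F₈₀)
P80^-0.5 = F80^-0.5 + W/(10 Wi)
  = 4.2940/(10·11.0) + 1/√2520 = 0.039036 + 0.019920 = 0.058957
P80 = (1/0.058957)² = 16.9616² = 287.69 µm

P80 = 287.7 µm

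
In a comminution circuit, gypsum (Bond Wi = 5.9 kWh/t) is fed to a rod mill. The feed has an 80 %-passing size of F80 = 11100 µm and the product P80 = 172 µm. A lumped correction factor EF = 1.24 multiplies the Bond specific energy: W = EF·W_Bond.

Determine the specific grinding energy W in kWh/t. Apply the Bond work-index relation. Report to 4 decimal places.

W_Bond = 10·Wi·(1/√P₈₀ − 1/√F₈₀)
1/√172 = 0.076249;  1/√11100 = 0.009492
W = 10·5.9·(0.076249 − 0.009492) = 3.9387 kWh/t
Apply correction: 3.9387 × 1.24 = 4.8840 kWh/t

W = 4.8840 kWh/t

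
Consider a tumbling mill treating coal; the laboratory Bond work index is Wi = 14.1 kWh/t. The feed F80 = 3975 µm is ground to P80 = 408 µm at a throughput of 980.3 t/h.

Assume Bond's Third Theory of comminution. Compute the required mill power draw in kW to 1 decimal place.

P = 4650.7 kW

W = 10·Wi·(P80^(-½) − F80^(-½))
W = 10·14.1·(1/√408 − 1/√3975) = 10·14.1·(0.033646) = 4.7441 kWh/t
P_mill = W·ṁ = 4.7441·980.3 = 4650.7 kW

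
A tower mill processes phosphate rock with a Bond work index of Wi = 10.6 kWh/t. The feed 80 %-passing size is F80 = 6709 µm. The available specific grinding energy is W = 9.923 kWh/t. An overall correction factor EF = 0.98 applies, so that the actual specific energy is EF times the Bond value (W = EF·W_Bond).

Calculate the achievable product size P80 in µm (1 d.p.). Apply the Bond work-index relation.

P80 = 86.2 µm

W = 10 Wi (1/√P80 − 1/√F80)  [Bond]
W_Bond = W / EF = 9.923 / 0.98 = 10.1255 kWh/t
P80^-0.5 = F80^-0.5 + W_Bond/(10 Wi)
  = 10.1255/(10·10.6) + 1/√6709 = 0.095524 + 0.012209 = 0.107732
P80 = (1/0.107732)² = 9.2823² = 86.16 µm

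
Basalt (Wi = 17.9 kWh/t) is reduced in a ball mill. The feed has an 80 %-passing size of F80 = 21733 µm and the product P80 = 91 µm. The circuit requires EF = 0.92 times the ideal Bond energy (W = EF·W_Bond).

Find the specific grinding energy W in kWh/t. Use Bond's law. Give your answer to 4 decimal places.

W = 16.1461 kWh/t

W = 10·Wi·(P80^(-½) − F80^(-½))
1/√91 = 0.104828;  1/√21733 = 0.006783
W = 10·17.9·(0.104828 − 0.006783) = 17.5501 kWh/t
Apply correction: 17.5501 × 0.92 = 16.1461 kWh/t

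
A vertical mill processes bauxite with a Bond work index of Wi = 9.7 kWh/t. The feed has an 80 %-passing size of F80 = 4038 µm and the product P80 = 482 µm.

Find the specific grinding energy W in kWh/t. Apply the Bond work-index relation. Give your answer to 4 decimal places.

W = 10·Wi·[P80^(−½) − F80^(−½)]
1/√482 = 0.045549;  1/√4038 = 0.015737
W = 10·9.7·(0.045549 − 0.015737) = 2.8918 kWh/t

W = 2.8918 kWh/t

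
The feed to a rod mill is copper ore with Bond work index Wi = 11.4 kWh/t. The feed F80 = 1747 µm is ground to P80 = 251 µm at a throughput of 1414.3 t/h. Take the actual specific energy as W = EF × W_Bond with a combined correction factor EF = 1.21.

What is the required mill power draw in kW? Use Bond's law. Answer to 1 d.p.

Bond:  W = 10 Wi (1/√P − 1/√F)
W = 10·11.4·(1/√251 − 1/√1747) = 10·11.4·(0.039194) = 4.4682 kWh/t
Corrected W = EF·W_Bond = 1.21·4.4682 = 5.4065 kWh/t
P_mill = W·ṁ = 5.4065·1414.3 = 7646.4 kW

P = 7646.4 kW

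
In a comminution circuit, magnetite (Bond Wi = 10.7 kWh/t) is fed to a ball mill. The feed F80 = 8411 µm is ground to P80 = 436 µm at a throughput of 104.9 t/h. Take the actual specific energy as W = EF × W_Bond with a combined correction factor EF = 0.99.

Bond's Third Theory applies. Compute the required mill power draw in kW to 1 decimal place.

P = 411.0 kW

W_Bond = 10·Wi·(1/√P₈₀ − 1/√F₈₀)
W = 10·10.7·(1/√436 − 1/√8411) = 10·10.7·(0.036988) = 3.9577 kWh/t
Apply correction: 3.9577 × 0.99 = 3.9181 kWh/t
Power = W × throughput = 3.9181 kWh/t × 104.9 t/h = 411.0 kW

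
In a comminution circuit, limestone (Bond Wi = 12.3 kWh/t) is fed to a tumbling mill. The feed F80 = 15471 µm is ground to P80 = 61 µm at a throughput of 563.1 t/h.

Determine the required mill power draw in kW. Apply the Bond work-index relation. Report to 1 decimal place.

P = 8311.2 kW

W = 10 Wi / √P80 − 10 Wi / √F80
W = 10·12.3·(1/√61 − 1/√15471) = 10·12.3·(0.119997) = 14.7597 kWh/t
Power = W × throughput = 14.7597 kWh/t × 563.1 t/h = 8311.2 kW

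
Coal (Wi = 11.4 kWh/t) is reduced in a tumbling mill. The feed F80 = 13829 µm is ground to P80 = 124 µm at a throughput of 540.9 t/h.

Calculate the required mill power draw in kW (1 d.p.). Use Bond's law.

W = 10 Wi / √P80 − 10 Wi / √F80
W = 10·11.4·(1/√124 − 1/√13829) = 10·11.4·(0.081299) = 9.2681 kWh/t
P_mill = W·ṁ = 9.2681·540.9 = 5013.1 kW

P = 5013.1 kW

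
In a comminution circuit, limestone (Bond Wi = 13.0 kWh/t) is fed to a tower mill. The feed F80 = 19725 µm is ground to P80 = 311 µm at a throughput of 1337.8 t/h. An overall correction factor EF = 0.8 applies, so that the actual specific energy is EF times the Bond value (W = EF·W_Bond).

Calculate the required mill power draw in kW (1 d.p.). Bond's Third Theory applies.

P = 6898.8 kW

W_Bond = 10·Wi·(1/√P₈₀ − 1/√F₈₀)
W = 10·13.0·(1/√311 − 1/√19725) = 10·13.0·(0.049585) = 6.4460 kWh/t
W_actual = 0.8 × 6.4460 = 5.1568 kWh/t
Mill draw = 5.1568 × 1337.8 = 6898.8 kW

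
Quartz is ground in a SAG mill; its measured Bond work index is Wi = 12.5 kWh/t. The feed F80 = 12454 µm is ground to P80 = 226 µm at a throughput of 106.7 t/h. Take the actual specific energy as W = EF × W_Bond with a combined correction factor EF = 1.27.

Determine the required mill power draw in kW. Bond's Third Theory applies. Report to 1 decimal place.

P = 975.0 kW

Bond: W = 10·Wi·(1/√P80 − 1/√F80)
W = 10·12.5·(1/√226 − 1/√12454) = 10·12.5·(0.057558) = 7.1948 kWh/t
With EF = 1.27: W = 7.1948·1.27 = 9.1374 kWh/t
P = W·T = 9.1374·106.7 = 975.0 kW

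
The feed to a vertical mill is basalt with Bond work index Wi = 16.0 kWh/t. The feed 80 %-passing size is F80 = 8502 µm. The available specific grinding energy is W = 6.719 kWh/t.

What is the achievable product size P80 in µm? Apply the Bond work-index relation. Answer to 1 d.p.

W = 10 Wi (1/√P80 − 1/√F80)  [Bond]
P80^(−½) = W/(10 Wi) + F80^(−½)
  = 6.7190/(10·16.0) + 1/√8502 = 0.041994 + 0.010845 = 0.052839
P80 = (1/0.052839)² = 18.9254² = 358.17 µm

P80 = 358.2 µm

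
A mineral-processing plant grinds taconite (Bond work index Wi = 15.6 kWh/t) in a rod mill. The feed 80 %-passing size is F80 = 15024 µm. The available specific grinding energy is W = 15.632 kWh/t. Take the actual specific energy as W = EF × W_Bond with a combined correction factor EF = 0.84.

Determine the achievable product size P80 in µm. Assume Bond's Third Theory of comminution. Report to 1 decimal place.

W_Bond = 10·Wi·(1/√P₈₀ − 1/√F₈₀)
W_Bond = W / EF = 15.632 / 0.84 = 18.6095 kWh/t
P80^-0.5 = F80^-0.5 + W_Bond/(10 Wi)
  = 18.6095/(10·15.6) + 1/√15024 = 0.119292 + 0.008158 = 0.127450
P80 = (1/0.127450)² = 7.8462² = 61.56 µm

P80 = 61.6 µm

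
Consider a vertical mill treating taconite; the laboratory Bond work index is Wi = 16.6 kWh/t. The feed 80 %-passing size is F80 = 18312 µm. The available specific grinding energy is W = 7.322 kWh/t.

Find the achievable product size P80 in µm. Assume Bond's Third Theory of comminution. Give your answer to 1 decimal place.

W = 10·Wi·[P80^(−½) − F80^(−½)]
⇒ 1/√P80 = W/(10 Wi) + 1/√F80
  = 7.3220/(10·16.6) + 1/√18312 = 0.044108 + 0.007390 = 0.051498
P80 = (1/0.051498)² = 19.4181² = 377.06 µm

P80 = 377.1 µm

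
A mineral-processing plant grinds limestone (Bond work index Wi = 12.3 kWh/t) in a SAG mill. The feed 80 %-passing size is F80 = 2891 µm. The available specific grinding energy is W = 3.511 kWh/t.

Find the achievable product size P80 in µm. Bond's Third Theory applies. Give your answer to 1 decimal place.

P80 = 449.9 µm

W = 10 Wi (1/√P80 − 1/√F80)  [Bond]
P80^(−½) = W/(10 Wi) + F80^(−½)
  = 3.5110/(10·12.3) + 1/√2891 = 0.028545 + 0.018598 = 0.047143
P80 = (1/0.047143)² = 21.2120² = 449.95 µm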